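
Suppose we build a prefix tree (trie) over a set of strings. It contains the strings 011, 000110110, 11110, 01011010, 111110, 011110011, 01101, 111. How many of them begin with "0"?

Walk to "0"; the words in its subtree are exactly those with that prefix.
Matches: "000110110", "01011010", "011", "01101", "011110011"
Count: 5

5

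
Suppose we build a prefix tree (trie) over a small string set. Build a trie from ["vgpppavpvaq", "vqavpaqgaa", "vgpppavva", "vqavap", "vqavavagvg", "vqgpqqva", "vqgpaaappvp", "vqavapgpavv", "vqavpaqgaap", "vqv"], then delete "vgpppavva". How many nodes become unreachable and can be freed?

A node on "vgpppavva"'s path can go only if nothing else ends at it or branches off below it.
The suffix "va" (2 nodes) is used only by "vgpppavva"; the node for "vgpppav" still has the child "p", so pruning stops there.
Nodes removed: 2

2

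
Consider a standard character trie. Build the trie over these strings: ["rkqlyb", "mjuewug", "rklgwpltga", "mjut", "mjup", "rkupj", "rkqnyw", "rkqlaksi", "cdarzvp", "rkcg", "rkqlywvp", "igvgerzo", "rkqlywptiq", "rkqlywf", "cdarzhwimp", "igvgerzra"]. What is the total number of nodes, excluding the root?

Count nodes per top-level branch (shared prefixes stored once):
  'c'-branch (cdarzhwimp, cdarzvp): 12 nodes
  'i'-branch (igvgerzo, igvgerzra): 10 nodes
  'm'-branch (mjuewug, mjup, mjut): 9 nodes
  'r'-branch (rkcg, rklgwpltga, rkqlaksi, rkqlyb, rkqlywf, rkqlywptiq, rkqlywvp, rkqnyw, rkupj): 34 nodes
Sum: 65

65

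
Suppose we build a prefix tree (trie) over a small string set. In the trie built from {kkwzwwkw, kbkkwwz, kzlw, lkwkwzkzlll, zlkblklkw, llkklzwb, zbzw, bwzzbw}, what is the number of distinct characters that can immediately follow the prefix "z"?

2

The children of the "z" node are the distinct next characters among strings starting with "z".
Distinct next characters after "z": b, l.
That node has 2 child edges.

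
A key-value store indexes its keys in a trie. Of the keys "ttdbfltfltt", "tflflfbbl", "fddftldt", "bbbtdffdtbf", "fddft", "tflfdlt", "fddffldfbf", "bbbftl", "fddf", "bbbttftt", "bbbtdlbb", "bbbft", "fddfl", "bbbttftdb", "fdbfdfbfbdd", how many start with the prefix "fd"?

Traverse to the node for "fd", then collect every word in that subtree.
Matches: "fdbfdfbfbdd", "fddf", "fddffldfbf", "fddfl", "fddft", "fddftldt"
Count: 6

6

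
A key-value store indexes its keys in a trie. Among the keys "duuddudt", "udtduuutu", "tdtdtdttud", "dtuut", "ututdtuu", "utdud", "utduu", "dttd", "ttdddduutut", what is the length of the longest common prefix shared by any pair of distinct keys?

4

Look for the deepest trie node that still has at least two words in its subtree.
e.g. "utdud" and "utduu" share the prefix "utdu" of length 4; no pair shares a longer one.
Longest shared-prefix length: 4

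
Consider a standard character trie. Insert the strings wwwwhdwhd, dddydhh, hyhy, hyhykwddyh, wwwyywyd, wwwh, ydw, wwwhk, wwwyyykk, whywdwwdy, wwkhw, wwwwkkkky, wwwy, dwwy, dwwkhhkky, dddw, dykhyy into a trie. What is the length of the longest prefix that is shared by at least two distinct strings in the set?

5

Look for the deepest trie node that still has at least two words in its subtree.
"wwwyywyd" and "wwwyyykk" agree on "wwwyy" (5 characters) before diverging; nothing deeper is shared.
Longest shared-prefix length: 5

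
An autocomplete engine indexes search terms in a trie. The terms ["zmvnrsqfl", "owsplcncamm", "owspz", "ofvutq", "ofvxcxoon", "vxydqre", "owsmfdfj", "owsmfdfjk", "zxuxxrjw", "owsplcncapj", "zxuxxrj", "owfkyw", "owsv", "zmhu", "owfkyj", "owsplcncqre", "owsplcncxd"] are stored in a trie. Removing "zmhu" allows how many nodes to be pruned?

After clearing the end-marker at "zmhu", prune upward until reaching a node still needed by another word.
The suffix "hu" (2 nodes) is used only by "zmhu"; the node for "zm" still has the child "v", so pruning stops there.
Nodes removed: 2

2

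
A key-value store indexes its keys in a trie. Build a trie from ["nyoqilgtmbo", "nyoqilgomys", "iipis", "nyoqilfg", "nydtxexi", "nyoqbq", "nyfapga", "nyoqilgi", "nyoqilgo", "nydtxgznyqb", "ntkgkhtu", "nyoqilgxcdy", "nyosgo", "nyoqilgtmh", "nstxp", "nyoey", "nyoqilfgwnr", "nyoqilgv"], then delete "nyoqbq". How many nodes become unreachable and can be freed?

A node on "nyoqbq"'s path can go only if nothing else ends at it or branches off below it.
The suffix "bq" (2 nodes) is used only by "nyoqbq"; the node for "nyoq" still has the child "i", so pruning stops there.
Nodes removed: 2

2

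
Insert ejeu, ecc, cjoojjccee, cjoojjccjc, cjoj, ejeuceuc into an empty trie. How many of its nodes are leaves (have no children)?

5

A leaf is a node with no children — equivalently, the end of a word that is not a proper prefix of any other stored word.
Those words: "cjoj", "cjoojjccee", "cjoojjccjc", "ecc", "ejeuceuc"
Leaf count: 5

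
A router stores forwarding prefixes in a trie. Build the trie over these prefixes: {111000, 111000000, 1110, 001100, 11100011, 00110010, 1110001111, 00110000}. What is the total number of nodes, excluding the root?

Insert word by word; a character creates a node only if that edge doesn't already exist:
  "111000" → 6 new (1, 1, 1, 0, 0, 0)
  "111000000" → prefix "111000" already present; 3 new (0, 0, 0)
  "1110" → prefix "1110" already present; 0 new (none)
  "001100" → 6 new (0, 0, 1, 1, 0, 0)
  "11100011" → prefix "111000" already present; 2 new (1, 1)
  "00110010" → prefix "001100" already present; 2 new (1, 0)
  "1110001111" → prefix "11100011" already present; 2 new (1, 1)
  "00110000" → prefix "001100" already present; 2 new (0, 0)
Total nodes = 6 + 3 + 0 + 6 + 2 + 2 + 2 + 2 = 23

23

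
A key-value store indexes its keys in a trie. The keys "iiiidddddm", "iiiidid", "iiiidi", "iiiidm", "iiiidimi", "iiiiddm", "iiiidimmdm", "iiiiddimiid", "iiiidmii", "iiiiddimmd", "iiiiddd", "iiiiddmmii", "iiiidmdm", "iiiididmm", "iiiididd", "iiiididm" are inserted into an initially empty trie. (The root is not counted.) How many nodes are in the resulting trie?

36

Insert word by word; a character creates a node only if that edge doesn't already exist:
  "iiiidddddm" → 10 new (i, i, i, i, d, d, d, d, d, m)
  "iiiidid" → prefix "iiiid" already present; 2 new (i, d)
  "iiiidi" → prefix "iiiidi" already present; 0 new (none)
  "iiiidm" → prefix "iiiid" already present; 1 new (m)
  "iiiidimi" → prefix "iiiidi" already present; 2 new (m, i)
  "iiiiddm" → prefix "iiiidd" already present; 1 new (m)
  "iiiidimmdm" → prefix "iiiidim" already present; 3 new (m, d, m)
  "iiiiddimiid" → prefix "iiiidd" already present; 5 new (i, m, i, i, d)
  "iiiidmii" → prefix "iiiidm" already present; 2 new (i, i)
  "iiiiddimmd" → prefix "iiiiddim" already present; 2 new (m, d)
  "iiiiddd" → prefix "iiiiddd" already present; 0 new (none)
  "iiiiddmmii" → prefix "iiiiddm" already present; 3 new (m, i, i)
  "iiiidmdm" → prefix "iiiidm" already present; 2 new (d, m)
  "iiiididmm" → prefix "iiiidid" already present; 2 new (m, m)
  "iiiididd" → prefix "iiiidid" already present; 1 new (d)
  "iiiididm" → prefix "iiiididm" already present; 0 new (none)
Total nodes = 10 + 2 + 0 + 1 + 2 + 1 + 3 + 5 + 2 + 2 + 0 + 3 + 2 + 2 + 1 + 0 = 36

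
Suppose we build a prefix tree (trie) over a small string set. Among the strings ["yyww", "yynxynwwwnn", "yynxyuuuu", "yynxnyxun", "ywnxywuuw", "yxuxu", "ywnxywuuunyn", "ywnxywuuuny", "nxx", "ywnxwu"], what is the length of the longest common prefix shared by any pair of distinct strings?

11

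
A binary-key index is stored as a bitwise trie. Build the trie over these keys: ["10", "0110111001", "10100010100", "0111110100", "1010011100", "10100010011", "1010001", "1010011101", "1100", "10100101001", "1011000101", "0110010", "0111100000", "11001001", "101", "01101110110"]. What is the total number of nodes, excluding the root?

Trace insertions, counting only characters that open a new branch:
  "10" → 2 new (1, 0)
  "0110111001" → 10 new (0, 1, 1, 0, 1, 1, 1, 0, 0, 1)
  "10100010100" → prefix "10" already present; 9 new (1, 0, 0, 0, 1, 0, 1, 0, 0)
  "0111110100" → prefix "011" already present; 7 new (1, 1, 1, 0, 1, 0, 0)
  "1010011100" → prefix "10100" already present; 5 new (1, 1, 1, 0, 0)
  "10100010011" → prefix "10100010" already present; 3 new (0, 1, 1)
  "1010001" → prefix "1010001" already present; 0 new (none)
  "1010011101" → prefix "101001110" already present; 1 new (1)
  "1100" → prefix "1" already present; 3 new (1, 0, 0)
  "10100101001" → prefix "101001" already present; 5 new (0, 1, 0, 0, 1)
  "1011000101" → prefix "101" already present; 7 new (1, 0, 0, 0, 1, 0, 1)
  "0110010" → prefix "0110" already present; 3 new (0, 1, 0)
  "0111100000" → prefix "01111" already present; 5 new (0, 0, 0, 0, 0)
  "11001001" → prefix "1100" already present; 4 new (1, 0, 0, 1)
  "101" → prefix "101" already present; 0 new (none)
  "01101110110" → prefix "01101110" already present; 3 new (1, 1, 0)
Total nodes = 2 + 10 + 9 + 7 + 5 + 3 + 0 + 1 + 3 + 5 + 7 + 3 + 5 + 4 + 0 + 3 = 67

67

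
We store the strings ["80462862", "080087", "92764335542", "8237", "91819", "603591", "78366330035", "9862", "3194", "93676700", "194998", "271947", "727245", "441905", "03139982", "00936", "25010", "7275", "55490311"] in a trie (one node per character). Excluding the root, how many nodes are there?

Trace insertions, counting only characters that open a new branch:
  "80462862" → 8 new (8, 0, 4, 6, 2, 8, 6, 2)
  "080087" → 6 new (0, 8, 0, 0, 8, 7)
  "92764335542" → 11 new (9, 2, 7, 6, 4, 3, 3, 5, 5, 4, 2)
  "8237" → prefix "8" already present; 3 new (2, 3, 7)
  "91819" → prefix "9" already present; 4 new (1, 8, 1, 9)
  "603591" → 6 new (6, 0, 3, 5, 9, 1)
  "78366330035" → 11 new (7, 8, 3, 6, 6, 3, 3, 0, 0, 3, 5)
  "9862" → prefix "9" already present; 3 new (8, 6, 2)
  "3194" → 4 new (3, 1, 9, 4)
  "93676700" → prefix "9" already present; 7 new (3, 6, 7, 6, 7, 0, 0)
  "194998" → 6 new (1, 9, 4, 9, 9, 8)
  "271947" → 6 new (2, 7, 1, 9, 4, 7)
  "727245" → prefix "7" already present; 5 new (2, 7, 2, 4, 5)
  "441905" → 6 new (4, 4, 1, 9, 0, 5)
  "03139982" → prefix "0" already present; 7 new (3, 1, 3, 9, 9, 8, 2)
  "00936" → prefix "0" already present; 4 new (0, 9, 3, 6)
  "25010" → prefix "2" already present; 4 new (5, 0, 1, 0)
  "7275" → prefix "727" already present; 1 new (5)
  "55490311" → 8 new (5, 5, 4, 9, 0, 3, 1, 1)
Total nodes = 8 + 6 + 11 + 3 + 4 + 6 + 11 + 3 + 4 + 7 + 6 + 6 + 5 + 6 + 7 + 4 + 4 + 1 + 8 = 110

110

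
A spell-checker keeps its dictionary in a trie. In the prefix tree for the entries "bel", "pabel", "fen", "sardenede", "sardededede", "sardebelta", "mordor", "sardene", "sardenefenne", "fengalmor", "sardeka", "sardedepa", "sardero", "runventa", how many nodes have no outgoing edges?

Leaves are exactly the stored words that no other stored word extends.
Those words: "bel", "fengalmor", "mordor", "pabel", "runventa", "sardebelta", "sardededede", "sardedepa", "sardeka", "sardenede", "sardenefenne", "sardero"
Leaf count: 12

12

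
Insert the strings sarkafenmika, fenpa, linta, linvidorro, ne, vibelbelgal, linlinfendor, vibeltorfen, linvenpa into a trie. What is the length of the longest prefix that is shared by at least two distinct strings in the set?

5

The deepest shared node is where two words last agree before diverging.
e.g. "vibelbelgal" and "vibeltorfen" share the prefix "vibel" of length 5; no pair shares a longer one.
Longest shared-prefix length: 5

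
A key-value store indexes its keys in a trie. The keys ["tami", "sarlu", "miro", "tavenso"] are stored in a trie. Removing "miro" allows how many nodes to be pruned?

A node on "miro"'s path can go only if nothing else ends at it or branches off below it.
No other word shares any prefix with "miro", so all 4 of its nodes go.
Nodes removed: 4

4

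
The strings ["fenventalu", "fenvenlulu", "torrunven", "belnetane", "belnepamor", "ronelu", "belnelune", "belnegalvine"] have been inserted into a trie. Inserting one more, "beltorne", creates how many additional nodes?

5

Walking "beltorne" from the root, the first 3 characters ("bel") follow existing edges; "t" is the first miss.
So 8 − 3 = 5 new nodes.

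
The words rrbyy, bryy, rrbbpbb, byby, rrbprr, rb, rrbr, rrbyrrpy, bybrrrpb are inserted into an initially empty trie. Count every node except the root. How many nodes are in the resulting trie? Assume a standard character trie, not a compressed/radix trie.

Trie structure (* marks end of a word):
(root)
├─ b
│  ├─ r
│  │  └─ y
│  │     └─ y *
│  └─ y
│     └─ b
│        ├─ r
│        │  └─ r
│        │     └─ r
│        │        └─ p
│        │           └─ b *
│        └─ y *
└─ r
   ├─ b *
   └─ r
      └─ b
         ├─ b
         │  └─ p
         │     └─ b
         │        └─ b *
         ├─ p
         │  └─ r
         │     └─ r *
         ├─ r *
         └─ y
            ├─ r
            │  └─ r
            │     └─ p
            │        └─ y *
            └─ y *
Counting every labelled node above: 30.

30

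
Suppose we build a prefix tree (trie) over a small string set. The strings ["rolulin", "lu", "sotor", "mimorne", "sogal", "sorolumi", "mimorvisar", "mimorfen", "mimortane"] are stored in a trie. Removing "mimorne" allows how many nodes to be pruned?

After clearing the end-marker at "mimorne", prune upward until reaching a node still needed by another word.
The suffix "ne" (2 nodes) is used only by "mimorne"; the node for "mimor" still has the child "v", so pruning stops there.
Nodes removed: 2

2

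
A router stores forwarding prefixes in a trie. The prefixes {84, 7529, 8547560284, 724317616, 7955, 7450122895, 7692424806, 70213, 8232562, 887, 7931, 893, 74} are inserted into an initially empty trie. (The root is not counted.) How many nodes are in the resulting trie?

Count nodes per top-level branch (shared prefixes stored once):
  '7'-branch (70213, 724317616, 74, 7450122895, 7529, 7692424806, 7931, 7955): 39 nodes
  '8'-branch (8232562, 84, 8547560284, 887, 893): 21 nodes
Sum: 60

60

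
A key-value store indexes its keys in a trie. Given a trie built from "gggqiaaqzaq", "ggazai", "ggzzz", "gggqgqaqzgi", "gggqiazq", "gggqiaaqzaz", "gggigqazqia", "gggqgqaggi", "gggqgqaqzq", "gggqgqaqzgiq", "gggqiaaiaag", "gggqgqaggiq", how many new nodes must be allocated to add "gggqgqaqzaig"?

Walking "gggqgqaqzaig" from the root, the first 9 characters ("gggqgqaqz") follow existing edges; "a" is the first miss.
New nodes needed: |"gggqgqaqzaig"| − 9 = 12 − 9 = 3.

3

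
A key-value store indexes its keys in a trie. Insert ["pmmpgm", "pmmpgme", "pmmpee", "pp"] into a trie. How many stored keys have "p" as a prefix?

Filter for entries beginning with "p":
Words under "p": pmmpee, pmmpgm, pmmpgme, pp
Count: 4

4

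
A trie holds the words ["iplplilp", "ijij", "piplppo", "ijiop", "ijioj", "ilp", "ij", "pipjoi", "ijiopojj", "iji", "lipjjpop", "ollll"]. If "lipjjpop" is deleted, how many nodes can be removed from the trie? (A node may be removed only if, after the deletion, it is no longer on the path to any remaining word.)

Walk "lipjjpop" from the leaf back toward the root, removing each node that no remaining word uses.
No other word shares any prefix with "lipjjpop", so all 8 of its nodes go.
Nodes removed: 8

8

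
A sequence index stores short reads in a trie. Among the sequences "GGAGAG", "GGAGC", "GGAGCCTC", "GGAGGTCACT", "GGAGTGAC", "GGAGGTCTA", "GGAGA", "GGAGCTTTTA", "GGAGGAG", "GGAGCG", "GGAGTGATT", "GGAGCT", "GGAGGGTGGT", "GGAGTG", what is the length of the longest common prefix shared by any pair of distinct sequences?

The deepest shared node is where two words last agree before diverging.
"GGAGGTCACT" and "GGAGGTCTA" agree on "GGAGGTC" (7 characters) before diverging; nothing deeper is shared.
Longest shared-prefix length: 7

7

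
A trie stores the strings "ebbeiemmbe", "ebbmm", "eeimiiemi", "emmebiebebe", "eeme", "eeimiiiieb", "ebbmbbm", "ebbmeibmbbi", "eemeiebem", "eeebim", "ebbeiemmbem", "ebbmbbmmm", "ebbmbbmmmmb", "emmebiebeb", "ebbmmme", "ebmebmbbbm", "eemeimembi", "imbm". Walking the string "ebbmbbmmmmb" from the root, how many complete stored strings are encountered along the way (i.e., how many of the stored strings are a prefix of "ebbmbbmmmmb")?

3

Walk "ebbmbbmmmmb" from the root; an end-of-word marker is hit whenever a stored word is a prefix of "ebbmbbmmmmb".
Prefixes of the query that are stored words: "ebbmbbm", "ebbmbbmmm", "ebbmbbmmmmb"
Count: 3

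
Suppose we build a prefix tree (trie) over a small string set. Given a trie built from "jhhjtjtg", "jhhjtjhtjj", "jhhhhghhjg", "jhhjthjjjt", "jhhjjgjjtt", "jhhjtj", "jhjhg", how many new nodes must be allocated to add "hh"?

2

No existing word starts with "h", so every character of "hh" needs a new node.
2 − 0 = 2 new nodes.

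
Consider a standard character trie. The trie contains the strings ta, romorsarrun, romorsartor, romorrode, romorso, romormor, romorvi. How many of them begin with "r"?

6

Traverse to the node for "r", then collect every word in that subtree.
Words under "r": romormor, romorrode, romorsarrun, romorsartor, romorso, romorvi
Count: 6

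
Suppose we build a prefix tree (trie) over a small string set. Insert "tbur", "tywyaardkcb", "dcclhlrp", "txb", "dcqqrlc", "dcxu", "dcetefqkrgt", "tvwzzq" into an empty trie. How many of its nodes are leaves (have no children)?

A leaf is a node with no children — equivalently, the end of a word that is not a proper prefix of any other stored word.
Those words: "dcclhlrp", "dcetefqkrgt", "dcqqrlc", "dcxu", "tbur", "tvwzzq", "txb", "tywyaardkcb"
Leaf count: 8

8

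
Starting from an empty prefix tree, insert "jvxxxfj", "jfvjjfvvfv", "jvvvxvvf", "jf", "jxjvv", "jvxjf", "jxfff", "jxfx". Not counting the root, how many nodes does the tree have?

32

For each word, the new-node count is its length minus the longest prefix already in the trie:
  "jvxxxfj" → 7 new (j, v, x, x, x, f, j)
  "jfvjjfvvfv" → prefix "j" already present; 9 new (f, v, j, j, f, v, v, f, v)
  "jvvvxvvf" → prefix "jv" already present; 6 new (v, v, x, v, v, f)
  "jf" → prefix "jf" already present; 0 new (none)
  "jxjvv" → prefix "j" already present; 4 new (x, j, v, v)
  "jvxjf" → prefix "jvx" already present; 2 new (j, f)
  "jxfff" → prefix "jx" already present; 3 new (f, f, f)
  "jxfx" → prefix "jxf" already present; 1 new (x)
Total nodes = 7 + 9 + 6 + 0 + 4 + 2 + 3 + 1 = 32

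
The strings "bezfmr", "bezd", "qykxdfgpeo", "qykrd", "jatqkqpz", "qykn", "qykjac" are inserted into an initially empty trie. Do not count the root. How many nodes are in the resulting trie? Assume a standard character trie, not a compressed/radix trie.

Count nodes per top-level branch (shared prefixes stored once):
  'b'-branch (bezd, bezfmr): 7 nodes
  'j'-branch (jatqkqpz): 8 nodes
  'q'-branch (qykjac, qykn, qykrd, qykxdfgpeo): 16 nodes
Sum: 31

31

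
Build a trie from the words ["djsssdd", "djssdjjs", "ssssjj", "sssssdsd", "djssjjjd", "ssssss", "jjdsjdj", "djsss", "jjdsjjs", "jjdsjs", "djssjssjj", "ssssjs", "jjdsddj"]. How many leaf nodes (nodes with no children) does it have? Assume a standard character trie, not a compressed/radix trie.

Leaves are exactly the stored words that no other stored word extends.
Those words: "djssdjjs", "djssjjjd", "djssjssjj", "djsssdd", "jjdsddj", "jjdsjdj", "jjdsjjs", "jjdsjs", "ssssjj", "ssssjs", "sssssdsd", "ssssss"
Leaf count: 12

12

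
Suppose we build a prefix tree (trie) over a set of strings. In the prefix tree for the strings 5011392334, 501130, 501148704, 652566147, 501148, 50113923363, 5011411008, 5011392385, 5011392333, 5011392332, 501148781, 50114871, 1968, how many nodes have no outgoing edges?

12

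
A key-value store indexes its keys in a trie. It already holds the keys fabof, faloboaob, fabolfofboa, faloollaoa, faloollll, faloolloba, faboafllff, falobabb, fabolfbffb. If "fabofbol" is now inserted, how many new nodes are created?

Walking "fabofbol" from the root, the first 5 characters ("fabof") follow existing edges; "b" is the first miss.
Each of the 3 remaining characters creates one node.

3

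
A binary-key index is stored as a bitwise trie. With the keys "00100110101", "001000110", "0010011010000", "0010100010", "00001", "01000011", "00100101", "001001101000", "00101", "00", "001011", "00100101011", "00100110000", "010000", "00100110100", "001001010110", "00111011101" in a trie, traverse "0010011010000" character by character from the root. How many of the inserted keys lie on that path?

4

Check each prefix of "0010011010000" against the stored set — each match is an end-marker on the path.
Prefixes of the query that are stored words: "00", "00100110100", "001001101000", "0010011010000"
Count: 4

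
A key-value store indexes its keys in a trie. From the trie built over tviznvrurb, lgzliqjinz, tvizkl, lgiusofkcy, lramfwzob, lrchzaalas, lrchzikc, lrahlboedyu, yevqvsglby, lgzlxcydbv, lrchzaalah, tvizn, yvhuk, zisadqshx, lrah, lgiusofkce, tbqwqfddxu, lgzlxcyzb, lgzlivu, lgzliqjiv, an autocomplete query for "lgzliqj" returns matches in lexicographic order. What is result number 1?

Filter for "lgzliqj…" and sort: "lgzliqjinz", "lgzliqjiv"
The 1st is lgzliqjinz.

lgzliqjinz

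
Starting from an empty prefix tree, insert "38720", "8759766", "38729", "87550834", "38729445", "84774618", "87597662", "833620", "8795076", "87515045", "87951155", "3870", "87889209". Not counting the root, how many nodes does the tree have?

Count nodes per top-level branch (shared prefixes stored once):
  '3'-branch (3870, 38720, 38729, 38729445): 10 nodes
  '8'-branch (833620, 84774618, 87515045, 87550834, 8759766, 87597662, 87889209, 8795076, 87951155): 45 nodes
Sum: 55

55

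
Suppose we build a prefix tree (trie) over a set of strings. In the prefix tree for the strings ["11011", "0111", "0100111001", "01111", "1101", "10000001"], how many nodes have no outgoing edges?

4

A leaf is a node with no children — equivalently, the end of a word that is not a proper prefix of any other stored word.
Those words: "0100111001", "01111", "10000001", "11011"
Leaf count: 4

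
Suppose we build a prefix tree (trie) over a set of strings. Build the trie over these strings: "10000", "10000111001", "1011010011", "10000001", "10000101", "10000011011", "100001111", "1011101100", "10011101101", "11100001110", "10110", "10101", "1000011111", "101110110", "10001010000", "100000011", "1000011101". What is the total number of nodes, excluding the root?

Count nodes per top-level branch (shared prefixes stored once):
  '1'-branch (10000, 10000001, 100000011, 10000011011, 10000101, 10000111001, 1000011101, 100001111, 1000011111, 10001010000, 10011101101, 10101, 10110, 1011010011, 101110110, 1011101100, 11100001110): 66 nodes
Sum: 66

66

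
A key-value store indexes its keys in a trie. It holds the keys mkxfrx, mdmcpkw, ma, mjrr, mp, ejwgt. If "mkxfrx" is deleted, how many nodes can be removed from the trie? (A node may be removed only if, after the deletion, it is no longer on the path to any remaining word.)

5

Walk "mkxfrx" from the leaf back toward the root, removing each node that no remaining word uses.
The suffix "kxfrx" (5 nodes) is used only by "mkxfrx"; the node for "m" still has the child "d", so pruning stops there.
Nodes removed: 5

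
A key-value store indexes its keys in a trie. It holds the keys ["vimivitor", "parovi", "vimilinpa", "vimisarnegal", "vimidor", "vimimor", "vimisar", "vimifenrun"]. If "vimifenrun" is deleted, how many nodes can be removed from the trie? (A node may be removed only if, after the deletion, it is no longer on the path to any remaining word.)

6

Walk "vimifenrun" from the leaf back toward the root, removing each node that no remaining word uses.
The suffix "fenrun" (6 nodes) is used only by "vimifenrun"; the node for "vimi" still has the child "v", so pruning stops there.
Nodes removed: 6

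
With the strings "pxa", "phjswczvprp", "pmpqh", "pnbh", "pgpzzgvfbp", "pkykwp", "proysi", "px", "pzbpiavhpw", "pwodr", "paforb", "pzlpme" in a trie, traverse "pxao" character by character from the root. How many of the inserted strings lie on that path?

2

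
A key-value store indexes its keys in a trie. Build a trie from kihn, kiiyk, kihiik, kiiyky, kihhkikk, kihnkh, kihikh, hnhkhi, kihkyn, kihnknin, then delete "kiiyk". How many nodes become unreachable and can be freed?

0

A node on "kiiyk"'s path can go only if nothing else ends at it or branches off below it.
Every node on "kiiyk" is still needed (e.g. by "kiiyky"), so nothing is freed.
Nodes removed: 0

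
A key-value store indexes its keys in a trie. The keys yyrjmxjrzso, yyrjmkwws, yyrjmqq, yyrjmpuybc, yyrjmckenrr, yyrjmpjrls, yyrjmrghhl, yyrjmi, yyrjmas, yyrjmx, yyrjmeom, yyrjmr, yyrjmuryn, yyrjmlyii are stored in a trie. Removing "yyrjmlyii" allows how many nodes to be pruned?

4

Walk "yyrjmlyii" from the leaf back toward the root, removing each node that no remaining word uses.
The suffix "lyii" (4 nodes) is used only by "yyrjmlyii"; the node for "yyrjm" still has the child "x", so pruning stops there.
Nodes removed: 4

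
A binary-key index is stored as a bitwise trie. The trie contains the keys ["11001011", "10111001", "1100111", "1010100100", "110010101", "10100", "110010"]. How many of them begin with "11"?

Walk to "11"; the words in its subtree are exactly those with that prefix.
Words under "11": 110010, 110010101, 11001011, 1100111
Count: 4

4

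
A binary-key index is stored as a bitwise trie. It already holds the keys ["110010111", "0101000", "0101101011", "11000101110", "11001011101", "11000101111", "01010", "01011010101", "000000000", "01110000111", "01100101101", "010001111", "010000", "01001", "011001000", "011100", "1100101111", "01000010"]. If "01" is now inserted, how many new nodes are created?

0

Every character of "01" already lies on an existing path (it is a prefix of some stored word).
No new nodes are needed: 0.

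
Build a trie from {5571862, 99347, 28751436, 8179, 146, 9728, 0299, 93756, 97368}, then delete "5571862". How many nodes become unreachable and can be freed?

Walk "5571862" from the leaf back toward the root, removing each node that no remaining word uses.
No other word shares any prefix with "5571862", so all 7 of its nodes go.
Nodes removed: 7

7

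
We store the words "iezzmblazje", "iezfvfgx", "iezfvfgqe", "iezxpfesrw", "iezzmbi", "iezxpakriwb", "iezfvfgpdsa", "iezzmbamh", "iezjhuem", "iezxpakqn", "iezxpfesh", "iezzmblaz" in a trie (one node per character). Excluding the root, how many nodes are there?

47

For each word, the new-node count is its length minus the longest prefix already in the trie:
  "iezzmblazje" → 11 new (i, e, z, z, m, b, l, a, z, j, e)
  "iezfvfgx" → prefix "iez" already present; 5 new (f, v, f, g, x)
  "iezfvfgqe" → prefix "iezfvfg" already present; 2 new (q, e)
  "iezxpfesrw" → prefix "iez" already present; 7 new (x, p, f, e, s, r, w)
  "iezzmbi" → prefix "iezzmb" already present; 1 new (i)
  "iezxpakriwb" → prefix "iezxp" already present; 6 new (a, k, r, i, w, b)
  "iezfvfgpdsa" → prefix "iezfvfg" already present; 4 new (p, d, s, a)
  "iezzmbamh" → prefix "iezzmb" already present; 3 new (a, m, h)
  "iezjhuem" → prefix "iez" already present; 5 new (j, h, u, e, m)
  "iezxpakqn" → prefix "iezxpak" already present; 2 new (q, n)
  "iezxpfesh" → prefix "iezxpfes" already present; 1 new (h)
  "iezzmblaz" → prefix "iezzmblaz" already present; 0 new (none)
Total nodes = 11 + 5 + 2 + 7 + 1 + 6 + 4 + 3 + 5 + 2 + 1 + 0 = 47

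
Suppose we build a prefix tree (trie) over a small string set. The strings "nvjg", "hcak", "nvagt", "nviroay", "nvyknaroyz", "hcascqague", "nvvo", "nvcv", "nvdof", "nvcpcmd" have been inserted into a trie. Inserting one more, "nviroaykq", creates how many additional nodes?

The longest prefix of "nviroaykq" already in the trie is "nviroay" (length 7).
Each of the 2 remaining characters creates one node.

2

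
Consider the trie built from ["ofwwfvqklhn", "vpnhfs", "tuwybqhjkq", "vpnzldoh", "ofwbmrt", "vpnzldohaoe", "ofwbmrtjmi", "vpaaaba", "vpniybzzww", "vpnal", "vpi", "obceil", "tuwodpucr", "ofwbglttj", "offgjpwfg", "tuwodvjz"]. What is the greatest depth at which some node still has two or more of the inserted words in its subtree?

8

Look for the deepest trie node that still has at least two words in its subtree.
e.g. "vpnzldoh" and "vpnzldohaoe" share the prefix "vpnzldoh" of length 8; no pair shares a longer one.
Longest shared-prefix length: 8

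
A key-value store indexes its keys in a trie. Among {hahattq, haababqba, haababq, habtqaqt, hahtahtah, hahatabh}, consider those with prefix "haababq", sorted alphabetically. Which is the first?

haababq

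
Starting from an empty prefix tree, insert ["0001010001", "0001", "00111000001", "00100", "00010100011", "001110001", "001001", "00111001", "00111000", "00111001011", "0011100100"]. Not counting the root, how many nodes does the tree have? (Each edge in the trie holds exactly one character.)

For each word, the new-node count is its length minus the longest prefix already in the trie:
  "0001010001" → 10 new (0, 0, 0, 1, 0, 1, 0, 0, 0, 1)
  "0001" → prefix "0001" already present; 0 new (none)
  "00111000001" → prefix "00" already present; 9 new (1, 1, 1, 0, 0, 0, 0, 0, 1)
  "00100" → prefix "001" already present; 2 new (0, 0)
  "00010100011" → prefix "0001010001" already present; 1 new (1)
  "001110001" → prefix "00111000" already present; 1 new (1)
  "001001" → prefix "00100" already present; 1 new (1)
  "00111001" → prefix "0011100" already present; 1 new (1)
  "00111000" → prefix "00111000" already present; 0 new (none)
  "00111001011" → prefix "00111001" already present; 3 new (0, 1, 1)
  "0011100100" → prefix "001110010" already present; 1 new (0)
Total nodes = 10 + 0 + 9 + 2 + 1 + 1 + 1 + 1 + 0 + 3 + 1 = 29

29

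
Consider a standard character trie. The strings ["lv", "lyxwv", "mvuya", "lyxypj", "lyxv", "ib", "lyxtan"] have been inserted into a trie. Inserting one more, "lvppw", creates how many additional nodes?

3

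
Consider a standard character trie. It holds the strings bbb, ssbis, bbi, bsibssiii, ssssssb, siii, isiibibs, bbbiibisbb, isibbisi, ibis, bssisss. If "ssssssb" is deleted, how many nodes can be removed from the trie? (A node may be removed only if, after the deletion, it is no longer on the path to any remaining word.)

5

A node on "ssssssb"'s path can go only if nothing else ends at it or branches off below it.
The suffix "ssssb" (5 nodes) is used only by "ssssssb"; the node for "ss" still has the child "b", so pruning stops there.
Nodes removed: 5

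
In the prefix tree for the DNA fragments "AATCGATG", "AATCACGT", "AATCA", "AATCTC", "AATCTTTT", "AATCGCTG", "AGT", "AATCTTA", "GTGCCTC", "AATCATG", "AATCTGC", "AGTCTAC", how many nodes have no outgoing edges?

10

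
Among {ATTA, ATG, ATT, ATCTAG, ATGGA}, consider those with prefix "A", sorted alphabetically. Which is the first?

ATCTAG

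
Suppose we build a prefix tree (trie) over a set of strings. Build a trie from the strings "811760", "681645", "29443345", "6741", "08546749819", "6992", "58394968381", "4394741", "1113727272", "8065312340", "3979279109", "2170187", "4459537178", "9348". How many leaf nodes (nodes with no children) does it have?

14

A leaf is a node with no children — equivalently, the end of a word that is not a proper prefix of any other stored word.
Those words: "08546749819", "1113727272", "2170187", "29443345", "3979279109", "4394741", "4459537178", "58394968381", "6741", "681645", "6992", "8065312340", "811760", "9348"
Leaf count: 14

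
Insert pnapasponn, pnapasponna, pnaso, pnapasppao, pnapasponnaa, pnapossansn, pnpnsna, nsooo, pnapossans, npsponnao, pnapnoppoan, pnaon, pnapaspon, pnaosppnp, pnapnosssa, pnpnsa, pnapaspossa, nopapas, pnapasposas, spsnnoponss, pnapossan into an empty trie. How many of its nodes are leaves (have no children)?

16

A leaf is a node with no children — equivalently, the end of a word that is not a proper prefix of any other stored word.
Those words: "nopapas", "npsponnao", "nsooo", "pnaon", "pnaosppnp", "pnapasponnaa", "pnapasposas", "pnapaspossa", "pnapasppao", "pnapnoppoan", "pnapnosssa", "pnapossansn", "pnaso", "pnpnsa", "pnpnsna", "spsnnoponss"
Leaf count: 16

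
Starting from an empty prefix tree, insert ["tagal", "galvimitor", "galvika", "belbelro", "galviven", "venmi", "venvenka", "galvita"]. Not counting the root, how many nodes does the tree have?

40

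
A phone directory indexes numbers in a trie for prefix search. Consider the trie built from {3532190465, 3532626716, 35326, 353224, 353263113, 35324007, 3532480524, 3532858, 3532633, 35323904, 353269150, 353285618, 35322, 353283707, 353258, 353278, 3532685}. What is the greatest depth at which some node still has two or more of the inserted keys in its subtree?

Equivalently: take the maximum, over all pairs, of their longest common prefix length.
"353263113" and "3532633" agree on "353263" (6 characters) before diverging; nothing deeper is shared.
Longest shared-prefix length: 6

6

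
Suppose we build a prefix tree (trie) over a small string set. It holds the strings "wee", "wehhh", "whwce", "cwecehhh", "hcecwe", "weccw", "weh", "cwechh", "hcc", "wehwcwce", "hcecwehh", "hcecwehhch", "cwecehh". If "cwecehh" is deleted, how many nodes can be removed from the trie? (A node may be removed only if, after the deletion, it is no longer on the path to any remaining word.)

Walk "cwecehh" from the leaf back toward the root, removing each node that no remaining word uses.
Every node on "cwecehh" is still needed (e.g. by "cwecehhh"), so nothing is freed.
Nodes removed: 0

0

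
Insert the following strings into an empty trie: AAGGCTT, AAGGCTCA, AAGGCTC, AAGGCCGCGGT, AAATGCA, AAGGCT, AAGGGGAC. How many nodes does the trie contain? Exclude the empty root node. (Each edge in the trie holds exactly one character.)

Trie structure (* marks end of a word):
(root)
└─ A
   └─ A
      ├─ A
      │  └─ T
      │     └─ G
      │        └─ C
      │           └─ A *
      └─ G
         └─ G
            ├─ C
            │  ├─ C
            │  │  └─ G
            │  │     └─ C
            │  │        └─ G
            │  │           └─ G
            │  │              └─ T *
            │  └─ T *
            │     ├─ C *
            │     │  └─ A *
            │     └─ T *
            └─ G
               └─ G
                  └─ A
                     └─ C *
Counting every labelled node above: 24.

24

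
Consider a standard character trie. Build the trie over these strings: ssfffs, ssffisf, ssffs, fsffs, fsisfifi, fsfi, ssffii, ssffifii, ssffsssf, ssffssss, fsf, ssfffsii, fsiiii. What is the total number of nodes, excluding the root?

35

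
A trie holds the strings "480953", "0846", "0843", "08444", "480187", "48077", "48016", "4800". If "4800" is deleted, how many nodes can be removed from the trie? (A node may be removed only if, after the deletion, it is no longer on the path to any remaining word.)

1

Walk "4800" from the leaf back toward the root, removing each node that no remaining word uses.
The suffix "0" (1 node) is used only by "4800"; the node for "480" still has the child "9", so pruning stops there.
Nodes removed: 1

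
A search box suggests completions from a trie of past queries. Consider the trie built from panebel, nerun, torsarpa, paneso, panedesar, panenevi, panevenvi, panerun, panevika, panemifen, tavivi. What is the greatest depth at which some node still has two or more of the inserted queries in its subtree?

5

Equivalently: take the maximum, over all pairs, of their longest common prefix length.
e.g. "panevenvi" and "panevika" share the prefix "panev" of length 5; no pair shares a longer one.
Longest shared-prefix length: 5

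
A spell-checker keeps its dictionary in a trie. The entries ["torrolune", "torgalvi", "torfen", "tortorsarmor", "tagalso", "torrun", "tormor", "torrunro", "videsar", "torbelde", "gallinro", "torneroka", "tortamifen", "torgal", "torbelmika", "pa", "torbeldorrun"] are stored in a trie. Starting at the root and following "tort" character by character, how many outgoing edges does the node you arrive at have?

2

Follow the path "tort" to its node, then look at its outgoing edges.
Distinct next characters after "tort": a, o.
That node has 2 child edges.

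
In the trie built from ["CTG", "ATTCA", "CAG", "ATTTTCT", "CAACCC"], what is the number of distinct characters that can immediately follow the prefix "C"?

Walk "C" from the root, arriving at one node.
Distinct next characters after "C": A, T.
That node has 2 child edges.

2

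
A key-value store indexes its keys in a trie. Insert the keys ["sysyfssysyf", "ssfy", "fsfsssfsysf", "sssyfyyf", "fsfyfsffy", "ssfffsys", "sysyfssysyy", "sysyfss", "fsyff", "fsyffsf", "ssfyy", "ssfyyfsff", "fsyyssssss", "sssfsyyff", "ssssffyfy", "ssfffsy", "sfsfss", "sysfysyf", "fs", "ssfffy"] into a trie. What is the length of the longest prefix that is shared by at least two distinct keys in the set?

Equivalently: take the maximum, over all pairs, of their longest common prefix length.
e.g. "sysyfssysyf" and "sysyfssysyy" share the prefix "sysyfssysy" of length 10; no pair shares a longer one.
Longest shared-prefix length: 10

10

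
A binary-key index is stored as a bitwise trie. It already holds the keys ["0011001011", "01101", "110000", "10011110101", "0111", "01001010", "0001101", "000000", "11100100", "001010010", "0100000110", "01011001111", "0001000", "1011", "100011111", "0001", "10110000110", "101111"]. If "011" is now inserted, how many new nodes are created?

"011" is already a full path in the trie; only an end-marker is added.
No new nodes are needed: 0.

0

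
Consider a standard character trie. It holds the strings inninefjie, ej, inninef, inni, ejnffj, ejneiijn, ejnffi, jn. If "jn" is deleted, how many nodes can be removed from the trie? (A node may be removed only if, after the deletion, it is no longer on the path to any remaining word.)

2

After clearing the end-marker at "jn", prune upward until reaching a node still needed by another word.
No other word shares any prefix with "jn", so all 2 of its nodes go.
Nodes removed: 2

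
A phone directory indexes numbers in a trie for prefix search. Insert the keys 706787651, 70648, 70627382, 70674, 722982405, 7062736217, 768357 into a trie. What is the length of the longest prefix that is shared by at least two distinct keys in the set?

6

Look for the deepest trie node that still has at least two words in its subtree.
"7062736217" and "70627382" agree on "706273" (6 characters) before diverging; nothing deeper is shared.
Longest shared-prefix length: 6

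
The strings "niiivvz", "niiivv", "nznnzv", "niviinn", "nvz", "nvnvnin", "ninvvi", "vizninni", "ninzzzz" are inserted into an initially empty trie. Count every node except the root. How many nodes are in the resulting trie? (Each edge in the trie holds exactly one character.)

40

Count nodes per top-level branch (shared prefixes stored once):
  'n'-branch (niiivv, niiivvz, ninvvi, ninzzzz, niviinn, nvnvnin, nvz, nznnzv): 32 nodes
  'v'-branch (vizninni): 8 nodes
Sum: 40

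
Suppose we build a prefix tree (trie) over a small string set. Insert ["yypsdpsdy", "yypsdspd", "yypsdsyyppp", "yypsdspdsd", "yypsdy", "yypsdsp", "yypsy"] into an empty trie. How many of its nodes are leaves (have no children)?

Leaves are exactly the stored words that no other stored word extends.
Those words: "yypsdpsdy", "yypsdspdsd", "yypsdsyyppp", "yypsdy", "yypsy"
Leaf count: 5

5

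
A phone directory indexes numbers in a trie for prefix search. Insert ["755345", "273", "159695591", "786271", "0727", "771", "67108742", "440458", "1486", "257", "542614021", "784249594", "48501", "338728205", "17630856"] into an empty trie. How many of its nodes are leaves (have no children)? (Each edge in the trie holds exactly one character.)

15

Leaves are exactly the stored words that no other stored word extends.
Those words: "0727", "1486", "159695591", "17630856", "257", "273", "338728205", "440458", "48501", "542614021", "67108742", "755345", "771", "784249594", "786271"
Leaf count: 15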